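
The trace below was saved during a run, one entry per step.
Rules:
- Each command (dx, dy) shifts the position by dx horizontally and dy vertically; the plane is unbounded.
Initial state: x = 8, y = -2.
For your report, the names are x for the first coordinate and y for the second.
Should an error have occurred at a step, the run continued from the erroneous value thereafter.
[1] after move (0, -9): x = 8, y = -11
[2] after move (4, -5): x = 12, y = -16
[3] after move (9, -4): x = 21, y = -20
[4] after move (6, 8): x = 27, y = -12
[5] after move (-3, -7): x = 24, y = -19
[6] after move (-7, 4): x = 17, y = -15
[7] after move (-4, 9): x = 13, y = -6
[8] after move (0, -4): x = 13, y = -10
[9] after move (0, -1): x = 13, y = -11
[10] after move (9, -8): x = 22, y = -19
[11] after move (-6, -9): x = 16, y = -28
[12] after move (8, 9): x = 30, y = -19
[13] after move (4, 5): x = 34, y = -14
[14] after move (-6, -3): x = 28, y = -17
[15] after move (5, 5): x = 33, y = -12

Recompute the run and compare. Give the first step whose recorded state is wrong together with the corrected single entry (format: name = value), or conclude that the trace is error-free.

step 12, x = 24

Recomputing the run from the initial state:
step 1: x = 8, y = -11
step 2: x = 12, y = -16
step 3: x = 21, y = -20
step 4: x = 27, y = -12
step 5: x = 24, y = -19
step 6: x = 17, y = -15
step 7: x = 13, y = -6
step 8: x = 13, y = -10
step 9: x = 13, y = -11
step 10: x = 22, y = -19
step 11: x = 16, y = -28
step 12: x = 24, y = -19
step 13: x = 28, y = -14
step 14: x = 22, y = -17
step 15: x = 27, y = -12
The first disagreement with the trace is at step 12, where the value should be x = 24.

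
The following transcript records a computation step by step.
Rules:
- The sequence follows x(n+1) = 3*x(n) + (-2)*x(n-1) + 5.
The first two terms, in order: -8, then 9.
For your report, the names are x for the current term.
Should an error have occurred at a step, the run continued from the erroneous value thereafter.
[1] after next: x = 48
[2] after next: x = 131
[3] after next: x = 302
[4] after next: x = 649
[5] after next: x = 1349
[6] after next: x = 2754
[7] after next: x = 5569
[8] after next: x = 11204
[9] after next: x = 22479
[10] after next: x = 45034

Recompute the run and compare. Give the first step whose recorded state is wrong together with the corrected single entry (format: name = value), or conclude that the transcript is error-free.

1. x = 3*(9) + (-2)*(-8) + (5) = 48 (confirmed correct)
2. x = 3*(48) + (-2)*(9) + (5) = 131 (matches)
3. x = 3*(131) + (-2)*(48) + (5) = 302 (verified)
4. x = 3*(302) + (-2)*(131) + (5) = 649 (in agreement)
5. x = 3*(649) + (-2)*(302) + (5) = 1348 (the transcript has a different value)
The audit stops at step 5: the recorded entry is wrong and should be x = 1348.

step 5, x = 1348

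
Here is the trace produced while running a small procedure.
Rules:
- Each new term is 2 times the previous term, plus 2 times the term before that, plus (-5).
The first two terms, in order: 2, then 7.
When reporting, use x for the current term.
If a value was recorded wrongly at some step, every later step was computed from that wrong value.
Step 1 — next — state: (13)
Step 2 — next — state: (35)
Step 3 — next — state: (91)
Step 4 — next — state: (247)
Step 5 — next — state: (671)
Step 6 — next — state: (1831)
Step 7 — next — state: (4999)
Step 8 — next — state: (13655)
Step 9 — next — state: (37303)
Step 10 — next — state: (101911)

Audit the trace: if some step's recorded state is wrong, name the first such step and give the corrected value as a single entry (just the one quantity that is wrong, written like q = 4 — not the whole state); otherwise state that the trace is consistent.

no error

step 1: x = 2*(7) + (2)*(2) + (-5) = 13 -> in agreement
step 2: x = 2*(13) + (2)*(7) + (-5) = 35 -> verified
step 3: x = 2*(35) + (2)*(13) + (-5) = 91 -> agrees with the trace
step 4: x = 2*(91) + (2)*(35) + (-5) = 247 -> agrees with the trace
step 5: x = 2*(247) + (2)*(91) + (-5) = 671 -> exactly as logged
step 6: x = 2*(671) + (2)*(247) + (-5) = 1831 -> no discrepancy
step 7: x = 2*(1831) + (2)*(671) + (-5) = 4999 -> same as recorded
step 8: x = 2*(4999) + (2)*(1831) + (-5) = 13655 -> agrees with the trace
step 9: x = 2*(13655) + (2)*(4999) + (-5) = 37303 -> matches
step 10: x = 2*(37303) + (2)*(13655) + (-5) = 101911 -> verified
The recomputation confirms every line.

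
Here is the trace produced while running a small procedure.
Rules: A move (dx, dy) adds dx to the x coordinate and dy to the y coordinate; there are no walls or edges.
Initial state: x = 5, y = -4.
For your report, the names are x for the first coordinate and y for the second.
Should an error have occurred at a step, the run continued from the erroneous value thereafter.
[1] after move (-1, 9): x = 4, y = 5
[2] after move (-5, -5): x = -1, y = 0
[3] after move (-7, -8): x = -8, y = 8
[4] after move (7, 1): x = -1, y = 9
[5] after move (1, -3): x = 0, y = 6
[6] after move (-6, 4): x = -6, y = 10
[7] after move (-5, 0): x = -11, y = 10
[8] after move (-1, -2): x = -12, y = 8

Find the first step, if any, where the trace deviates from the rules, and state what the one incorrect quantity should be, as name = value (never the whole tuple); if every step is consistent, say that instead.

Recomputing the run from the initial state:
step 1: x = 4, y = 5
step 2: x = -1, y = 0
step 3: x = -8, y = -8
step 4: x = -1, y = -7
step 5: x = 0, y = -10
step 6: x = -6, y = -6
step 7: x = -11, y = -6
step 8: x = -12, y = -8
The first disagreement with the trace is at step 3, where the value should be y = -8.

step 3, y = -8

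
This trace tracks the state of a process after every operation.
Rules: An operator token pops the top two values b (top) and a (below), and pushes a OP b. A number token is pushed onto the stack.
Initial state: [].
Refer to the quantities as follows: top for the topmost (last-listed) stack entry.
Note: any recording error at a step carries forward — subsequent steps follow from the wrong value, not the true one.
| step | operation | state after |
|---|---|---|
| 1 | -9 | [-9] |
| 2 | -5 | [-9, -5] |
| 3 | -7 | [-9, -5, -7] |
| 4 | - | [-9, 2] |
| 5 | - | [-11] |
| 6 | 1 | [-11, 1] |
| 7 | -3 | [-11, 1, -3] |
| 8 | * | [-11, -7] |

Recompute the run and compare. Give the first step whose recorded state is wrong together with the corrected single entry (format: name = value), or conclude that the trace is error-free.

Recomputing the run from the initial state:
step 1: [-9]
step 2: [-9, -5]
step 3: [-9, -5, -7]
step 4: [-9, 2]
step 5: [-11]
step 6: [-11, 1]
step 7: [-11, 1, -3]
step 8: [-11, -3]
The first disagreement with the trace is at step 8, where the value should be top = -3.

step 8, top = -3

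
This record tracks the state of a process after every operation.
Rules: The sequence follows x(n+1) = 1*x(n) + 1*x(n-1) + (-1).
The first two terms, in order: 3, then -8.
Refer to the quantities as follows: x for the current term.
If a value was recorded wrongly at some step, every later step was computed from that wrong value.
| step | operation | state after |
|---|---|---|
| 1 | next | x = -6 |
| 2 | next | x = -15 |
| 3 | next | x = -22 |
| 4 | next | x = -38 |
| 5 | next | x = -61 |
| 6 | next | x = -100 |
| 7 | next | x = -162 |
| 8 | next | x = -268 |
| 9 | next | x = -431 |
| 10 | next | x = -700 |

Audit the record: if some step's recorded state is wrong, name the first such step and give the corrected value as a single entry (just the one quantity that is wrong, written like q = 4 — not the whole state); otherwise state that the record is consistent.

step 8, x = -263

Recomputing the run from the initial state:
step 1: x = -6
step 2: x = -15
step 3: x = -22
step 4: x = -38
step 5: x = -61
step 6: x = -100
step 7: x = -162
step 8: x = -263
step 9: x = -426
step 10: x = -690
The first disagreement with the record is at step 8, where the value should be x = -263.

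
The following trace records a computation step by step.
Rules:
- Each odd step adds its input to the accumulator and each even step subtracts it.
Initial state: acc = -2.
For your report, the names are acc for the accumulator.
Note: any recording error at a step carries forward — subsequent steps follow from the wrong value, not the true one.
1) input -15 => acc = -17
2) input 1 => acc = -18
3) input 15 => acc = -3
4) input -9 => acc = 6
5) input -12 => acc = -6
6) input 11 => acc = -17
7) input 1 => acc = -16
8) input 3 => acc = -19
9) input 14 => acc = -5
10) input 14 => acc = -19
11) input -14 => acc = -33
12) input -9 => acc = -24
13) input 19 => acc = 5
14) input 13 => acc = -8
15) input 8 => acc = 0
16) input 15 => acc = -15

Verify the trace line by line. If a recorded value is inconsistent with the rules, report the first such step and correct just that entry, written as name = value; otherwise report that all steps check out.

step 13, acc = -5

Step 1: acc = -2 + -15 = -17 — same as recorded.
Step 2: acc = -17 - 1 = -18 — same as recorded.
Step 3: acc = -18 + 15 = -3 — no discrepancy.
Step 4: acc = -3 - -9 = 6 — checks out.
Step 5: acc = 6 + -12 = -6 — same as recorded.
Step 6: acc = -6 - 11 = -17 — checks out.
Step 7: acc = -17 + 1 = -16 — same as recorded.
Step 8: acc = -16 - 3 = -19 — consistent with the trace.
Step 9: acc = -19 + 14 = -5 — verified.
Step 10: acc = -5 - 14 = -19 — confirmed correct.
Step 11: acc = -19 + -14 = -33 — checks out.
Step 12: acc = -33 - -9 = -24 — agrees with the trace.
Step 13: acc = -24 + 19 = -5 — first mismatch against the trace.
First incorrect step: 13; the correct value is acc = -5.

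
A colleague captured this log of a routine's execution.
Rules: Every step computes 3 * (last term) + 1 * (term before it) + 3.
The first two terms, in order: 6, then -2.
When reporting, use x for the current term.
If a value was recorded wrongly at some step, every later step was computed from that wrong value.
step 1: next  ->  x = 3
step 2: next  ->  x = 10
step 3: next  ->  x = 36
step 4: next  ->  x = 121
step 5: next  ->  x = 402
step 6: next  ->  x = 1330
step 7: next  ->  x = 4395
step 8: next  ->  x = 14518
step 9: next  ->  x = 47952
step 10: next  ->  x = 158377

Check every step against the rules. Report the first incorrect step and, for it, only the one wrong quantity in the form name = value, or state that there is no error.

Recomputing the run from the initial state:
step 1: x = 3
step 2: x = 10
step 3: x = 36
step 4: x = 121
step 5: x = 402
step 6: x = 1330
step 7: x = 4395
step 8: x = 14518
step 9: x = 47952
step 10: x = 158377
This matches the log at every step.

no error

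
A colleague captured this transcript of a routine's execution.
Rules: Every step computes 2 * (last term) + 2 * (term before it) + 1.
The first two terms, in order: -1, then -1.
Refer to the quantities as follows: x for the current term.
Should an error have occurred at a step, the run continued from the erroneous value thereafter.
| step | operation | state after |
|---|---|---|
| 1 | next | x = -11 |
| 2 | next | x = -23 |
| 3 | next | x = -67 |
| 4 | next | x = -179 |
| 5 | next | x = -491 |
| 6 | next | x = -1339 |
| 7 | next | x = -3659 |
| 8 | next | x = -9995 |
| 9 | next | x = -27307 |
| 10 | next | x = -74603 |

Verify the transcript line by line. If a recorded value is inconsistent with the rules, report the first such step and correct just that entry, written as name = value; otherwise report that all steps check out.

step 1: x = 2*(-1) + (2)*(-1) + (1) = -3 -> a discrepancy with the transcript
First deviation found at step 1; the corrected entry is x = -3.

step 1, x = -3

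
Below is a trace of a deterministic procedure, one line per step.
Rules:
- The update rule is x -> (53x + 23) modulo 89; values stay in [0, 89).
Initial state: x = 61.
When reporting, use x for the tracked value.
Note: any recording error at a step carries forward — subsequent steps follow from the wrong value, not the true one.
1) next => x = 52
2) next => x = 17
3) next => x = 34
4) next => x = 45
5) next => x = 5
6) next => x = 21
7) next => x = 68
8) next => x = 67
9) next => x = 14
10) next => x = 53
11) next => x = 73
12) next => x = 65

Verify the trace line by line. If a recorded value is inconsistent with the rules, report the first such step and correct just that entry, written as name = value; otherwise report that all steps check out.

step 2, x = 20

Recomputing the run from the initial state:
step 1: x = 52
step 2: x = 20
step 3: x = 15
step 4: x = 17
step 5: x = 34
step 6: x = 45
step 7: x = 5
step 8: x = 21
step 9: x = 68
step 10: x = 67
step 11: x = 14
step 12: x = 53
The first disagreement with the trace is at step 2, where the value should be x = 20.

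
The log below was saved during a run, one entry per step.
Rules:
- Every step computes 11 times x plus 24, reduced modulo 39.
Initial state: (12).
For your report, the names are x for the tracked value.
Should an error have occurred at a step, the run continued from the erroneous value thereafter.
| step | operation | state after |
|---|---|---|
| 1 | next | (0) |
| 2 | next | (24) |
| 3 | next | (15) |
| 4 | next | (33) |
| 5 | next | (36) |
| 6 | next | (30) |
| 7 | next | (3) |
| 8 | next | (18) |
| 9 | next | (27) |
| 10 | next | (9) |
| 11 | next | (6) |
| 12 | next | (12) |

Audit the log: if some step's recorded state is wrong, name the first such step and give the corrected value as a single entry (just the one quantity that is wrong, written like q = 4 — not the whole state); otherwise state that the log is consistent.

Recomputing the run from the initial state:
step 1: x = 0
step 2: x = 24
step 3: x = 15
step 4: x = 33
step 5: x = 36
step 6: x = 30
step 7: x = 3
step 8: x = 18
step 9: x = 27
step 10: x = 9
step 11: x = 6
step 12: x = 12
This matches the log at every step.

no error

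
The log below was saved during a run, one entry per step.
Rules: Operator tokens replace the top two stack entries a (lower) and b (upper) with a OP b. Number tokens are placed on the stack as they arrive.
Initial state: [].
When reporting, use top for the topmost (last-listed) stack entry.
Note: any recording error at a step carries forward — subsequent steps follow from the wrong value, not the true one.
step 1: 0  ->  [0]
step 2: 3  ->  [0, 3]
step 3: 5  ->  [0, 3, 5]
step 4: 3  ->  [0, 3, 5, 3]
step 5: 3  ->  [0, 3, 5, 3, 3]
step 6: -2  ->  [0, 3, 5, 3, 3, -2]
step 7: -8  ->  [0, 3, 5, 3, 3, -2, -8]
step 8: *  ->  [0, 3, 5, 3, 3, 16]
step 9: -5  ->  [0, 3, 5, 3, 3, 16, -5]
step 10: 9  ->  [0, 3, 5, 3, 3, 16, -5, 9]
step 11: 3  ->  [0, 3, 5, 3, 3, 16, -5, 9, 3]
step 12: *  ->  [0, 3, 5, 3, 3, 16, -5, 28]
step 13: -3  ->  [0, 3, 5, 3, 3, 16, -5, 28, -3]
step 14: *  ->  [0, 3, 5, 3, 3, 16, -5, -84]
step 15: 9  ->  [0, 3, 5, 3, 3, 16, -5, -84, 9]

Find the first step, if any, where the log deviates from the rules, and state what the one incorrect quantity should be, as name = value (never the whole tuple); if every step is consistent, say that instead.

step 12, top = 27

Recomputing the run from the initial state:
step 1: [0]
step 2: [0, 3]
step 3: [0, 3, 5]
step 4: [0, 3, 5, 3]
step 5: [0, 3, 5, 3, 3]
step 6: [0, 3, 5, 3, 3, -2]
step 7: [0, 3, 5, 3, 3, -2, -8]
step 8: [0, 3, 5, 3, 3, 16]
step 9: [0, 3, 5, 3, 3, 16, -5]
step 10: [0, 3, 5, 3, 3, 16, -5, 9]
step 11: [0, 3, 5, 3, 3, 16, -5, 9, 3]
step 12: [0, 3, 5, 3, 3, 16, -5, 27]
step 13: [0, 3, 5, 3, 3, 16, -5, 27, -3]
step 14: [0, 3, 5, 3, 3, 16, -5, -81]
step 15: [0, 3, 5, 3, 3, 16, -5, -81, 9]
The first disagreement with the log is at step 12, where the value should be top = 27.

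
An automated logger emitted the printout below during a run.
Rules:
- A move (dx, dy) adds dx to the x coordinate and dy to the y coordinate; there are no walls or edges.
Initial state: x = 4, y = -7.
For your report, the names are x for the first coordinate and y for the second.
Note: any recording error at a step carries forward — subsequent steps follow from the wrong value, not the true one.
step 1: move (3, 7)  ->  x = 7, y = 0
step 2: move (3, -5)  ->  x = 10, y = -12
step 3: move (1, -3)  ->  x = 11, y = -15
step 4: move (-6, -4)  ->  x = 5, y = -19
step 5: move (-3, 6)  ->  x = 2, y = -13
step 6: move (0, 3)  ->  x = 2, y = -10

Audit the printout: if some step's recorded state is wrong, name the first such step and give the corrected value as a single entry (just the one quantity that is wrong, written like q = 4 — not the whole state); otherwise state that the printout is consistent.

Step 1: x = 4 + (3) = 7, y = -7 + (7) = 0 — verified.
Step 2: x = 7 + (3) = 10, y = 0 + (-5) = -5 — first mismatch against the printout.
The earliest wrong entry is at step 2: it should read y = -5.

step 2, y = -5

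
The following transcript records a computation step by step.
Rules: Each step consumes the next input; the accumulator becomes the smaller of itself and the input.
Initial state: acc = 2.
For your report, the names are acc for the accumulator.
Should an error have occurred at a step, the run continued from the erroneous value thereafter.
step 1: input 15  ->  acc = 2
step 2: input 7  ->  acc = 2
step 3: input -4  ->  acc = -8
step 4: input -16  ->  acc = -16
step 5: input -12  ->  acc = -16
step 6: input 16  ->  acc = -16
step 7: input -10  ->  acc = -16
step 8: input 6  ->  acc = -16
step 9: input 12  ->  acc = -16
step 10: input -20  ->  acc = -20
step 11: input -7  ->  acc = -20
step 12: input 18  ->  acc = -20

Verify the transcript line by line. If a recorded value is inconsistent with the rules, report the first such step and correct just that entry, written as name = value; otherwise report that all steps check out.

step 3, acc = -4

1. acc = min(2, 15) = 2 (same as recorded)
2. acc = min(2, 7) = 2 (in agreement)
3. acc = min(2, -4) = -4 (the transcript has a different value)
First deviation found at step 3; the corrected entry is acc = -4.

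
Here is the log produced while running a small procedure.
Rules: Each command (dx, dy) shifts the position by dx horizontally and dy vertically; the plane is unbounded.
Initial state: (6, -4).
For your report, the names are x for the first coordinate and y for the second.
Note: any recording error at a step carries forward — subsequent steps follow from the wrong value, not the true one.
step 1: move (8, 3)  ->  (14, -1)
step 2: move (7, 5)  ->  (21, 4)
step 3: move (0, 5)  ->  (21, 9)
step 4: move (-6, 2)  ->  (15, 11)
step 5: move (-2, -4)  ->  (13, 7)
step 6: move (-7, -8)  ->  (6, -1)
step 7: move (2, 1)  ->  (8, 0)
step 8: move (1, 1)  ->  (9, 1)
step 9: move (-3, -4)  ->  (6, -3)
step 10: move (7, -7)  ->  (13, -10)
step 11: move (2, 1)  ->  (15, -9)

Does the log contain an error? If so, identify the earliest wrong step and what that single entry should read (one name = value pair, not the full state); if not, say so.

no error

step 1: x = 6 + (8) = 14, y = -4 + (3) = -1 -> checks out
step 2: x = 14 + (7) = 21, y = -1 + (5) = 4 -> same as recorded
step 3: x = 21 + (0) = 21, y = 4 + (5) = 9 -> exactly as logged
step 4: x = 21 + (-6) = 15, y = 9 + (2) = 11 -> no discrepancy
step 5: x = 15 + (-2) = 13, y = 11 + (-4) = 7 -> exactly as logged
step 6: x = 13 + (-7) = 6, y = 7 + (-8) = -1 -> checks out
step 7: x = 6 + (2) = 8, y = -1 + (1) = 0 -> agrees with the log
step 8: x = 8 + (1) = 9, y = 0 + (1) = 1 -> no discrepancy
step 9: x = 9 + (-3) = 6, y = 1 + (-4) = -3 -> checks out
step 10: x = 6 + (7) = 13, y = -3 + (-7) = -10 -> agrees with the log
step 11: x = 13 + (2) = 15, y = -10 + (1) = -9 -> agrees with the log
All steps check out; nothing to correct.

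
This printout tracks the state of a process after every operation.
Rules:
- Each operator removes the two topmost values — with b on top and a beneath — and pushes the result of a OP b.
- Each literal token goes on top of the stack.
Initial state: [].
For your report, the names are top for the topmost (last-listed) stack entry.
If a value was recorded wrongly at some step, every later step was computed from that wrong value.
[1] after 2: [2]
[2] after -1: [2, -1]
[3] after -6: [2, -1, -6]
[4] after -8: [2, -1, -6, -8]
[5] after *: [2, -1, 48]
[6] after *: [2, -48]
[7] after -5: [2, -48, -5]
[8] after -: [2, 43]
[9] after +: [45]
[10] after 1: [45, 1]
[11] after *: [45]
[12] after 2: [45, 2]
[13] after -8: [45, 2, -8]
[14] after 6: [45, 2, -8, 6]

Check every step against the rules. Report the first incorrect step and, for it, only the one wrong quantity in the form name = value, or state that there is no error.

Step 1: push 2: top = 2 — checks out.
Step 2: push -1: top = -1 — in agreement.
Step 3: push -6: top = -6 — in agreement.
Step 4: push -8: top = -8 — matches.
Step 5: -6 * -8 = 48 — matches.
Step 6: -1 * 48 = -48 — confirmed correct.
Step 7: push -5: top = -5 — confirmed correct.
Step 8: -48 - -5 = -43 — the printout disagrees here.
First deviation found at step 8; the corrected entry is top = -43.

step 8, top = -43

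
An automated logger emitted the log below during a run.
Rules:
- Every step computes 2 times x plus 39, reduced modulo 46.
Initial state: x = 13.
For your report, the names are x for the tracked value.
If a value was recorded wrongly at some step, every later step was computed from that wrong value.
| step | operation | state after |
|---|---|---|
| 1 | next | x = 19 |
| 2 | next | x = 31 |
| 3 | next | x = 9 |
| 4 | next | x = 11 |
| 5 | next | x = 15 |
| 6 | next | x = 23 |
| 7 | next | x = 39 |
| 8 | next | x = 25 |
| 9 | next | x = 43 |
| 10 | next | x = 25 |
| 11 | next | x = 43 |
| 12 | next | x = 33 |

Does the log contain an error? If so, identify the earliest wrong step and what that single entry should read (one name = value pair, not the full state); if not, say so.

step 10, x = 33

Recomputing the run from the initial state:
step 1: x = 19
step 2: x = 31
step 3: x = 9
step 4: x = 11
step 5: x = 15
step 6: x = 23
step 7: x = 39
step 8: x = 25
step 9: x = 43
step 10: x = 33
step 11: x = 13
step 12: x = 19
The first disagreement with the log is at step 10, where the value should be x = 33.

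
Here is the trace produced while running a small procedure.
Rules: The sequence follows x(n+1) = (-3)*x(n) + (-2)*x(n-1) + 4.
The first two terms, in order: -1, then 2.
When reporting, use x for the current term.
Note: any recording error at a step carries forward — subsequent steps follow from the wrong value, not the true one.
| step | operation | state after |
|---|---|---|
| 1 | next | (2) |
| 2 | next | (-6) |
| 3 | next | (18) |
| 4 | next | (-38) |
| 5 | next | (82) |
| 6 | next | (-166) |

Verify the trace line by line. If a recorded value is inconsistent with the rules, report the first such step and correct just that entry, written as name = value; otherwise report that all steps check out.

Step 1: x = -3*(2) + (-2)*(-1) + (4) = 0 — this is not what the trace shows.
So the first discrepancy is step 1, where the right value is x = 0.

step 1, x = 0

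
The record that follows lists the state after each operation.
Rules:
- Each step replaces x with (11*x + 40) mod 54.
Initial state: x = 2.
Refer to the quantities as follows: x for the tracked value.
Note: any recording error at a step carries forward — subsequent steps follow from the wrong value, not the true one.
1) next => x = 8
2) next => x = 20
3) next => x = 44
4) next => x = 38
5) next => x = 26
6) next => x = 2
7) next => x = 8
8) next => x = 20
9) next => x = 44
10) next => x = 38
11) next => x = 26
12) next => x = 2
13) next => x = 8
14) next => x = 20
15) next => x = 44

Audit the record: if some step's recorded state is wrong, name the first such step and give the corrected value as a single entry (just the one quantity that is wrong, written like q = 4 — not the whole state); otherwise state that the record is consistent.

no error

Step 1: x = (11*2 + 40) mod 54 = 8 — in agreement.
Step 2: x = (11*8 + 40) mod 54 = 20 — same as recorded.
Step 3: x = (11*20 + 40) mod 54 = 44 — in agreement.
Step 4: x = (11*44 + 40) mod 54 = 38 — in agreement.
Step 5: x = (11*38 + 40) mod 54 = 26 — matches.
Step 6: x = (11*26 + 40) mod 54 = 2 — verified.
Step 7: x = (11*2 + 40) mod 54 = 8 — verified.
Step 8: x = (11*8 + 40) mod 54 = 20 — agrees with the record.
Step 9: x = (11*20 + 40) mod 54 = 44 — verified.
Step 10: x = (11*44 + 40) mod 54 = 38 — in agreement.
Step 11: x = (11*38 + 40) mod 54 = 26 — verified.
Step 12: x = (11*26 + 40) mod 54 = 2 — consistent with the record.
Step 13: x = (11*2 + 40) mod 54 = 8 — exactly as logged.
Step 14: x = (11*8 + 40) mod 54 = 20 — exactly as logged.
Step 15: x = (11*20 + 40) mod 54 = 44 — no discrepancy.
Every step is consistent.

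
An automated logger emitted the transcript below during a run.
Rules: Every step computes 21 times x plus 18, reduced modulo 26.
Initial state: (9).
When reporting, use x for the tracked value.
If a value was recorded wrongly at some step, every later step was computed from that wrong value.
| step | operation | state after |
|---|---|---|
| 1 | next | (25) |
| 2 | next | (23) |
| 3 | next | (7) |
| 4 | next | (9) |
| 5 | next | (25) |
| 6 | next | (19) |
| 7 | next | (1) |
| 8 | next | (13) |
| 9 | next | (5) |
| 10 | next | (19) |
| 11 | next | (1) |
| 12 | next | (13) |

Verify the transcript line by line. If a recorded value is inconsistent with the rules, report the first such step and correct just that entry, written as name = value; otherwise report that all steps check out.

step 6, x = 23

Step 1: x = (21*9 + 18) mod 26 = 25 — in agreement.
Step 2: x = (21*25 + 18) mod 26 = 23 — in agreement.
Step 3: x = (21*23 + 18) mod 26 = 7 — in agreement.
Step 4: x = (21*7 + 18) mod 26 = 9 — exactly as logged.
Step 5: x = (21*9 + 18) mod 26 = 25 — consistent with the transcript.
Step 6: x = (21*25 + 18) mod 26 = 23 — the entry is off here.
So the first discrepancy is step 6, where the right value is x = 23.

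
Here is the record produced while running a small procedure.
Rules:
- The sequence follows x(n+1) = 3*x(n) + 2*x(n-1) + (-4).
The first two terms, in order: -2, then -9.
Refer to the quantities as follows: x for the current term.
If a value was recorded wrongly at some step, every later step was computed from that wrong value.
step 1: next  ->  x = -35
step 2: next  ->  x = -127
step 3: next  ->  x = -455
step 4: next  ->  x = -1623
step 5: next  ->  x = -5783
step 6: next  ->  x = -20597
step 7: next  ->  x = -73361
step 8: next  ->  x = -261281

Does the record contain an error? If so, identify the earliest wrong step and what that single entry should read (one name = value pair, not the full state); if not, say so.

step 6, x = -20599

Recomputing the run from the initial state:
step 1: x = -35
step 2: x = -127
step 3: x = -455
step 4: x = -1623
step 5: x = -5783
step 6: x = -20599
step 7: x = -73367
step 8: x = -261303
The first disagreement with the record is at step 6, where the value should be x = -20599.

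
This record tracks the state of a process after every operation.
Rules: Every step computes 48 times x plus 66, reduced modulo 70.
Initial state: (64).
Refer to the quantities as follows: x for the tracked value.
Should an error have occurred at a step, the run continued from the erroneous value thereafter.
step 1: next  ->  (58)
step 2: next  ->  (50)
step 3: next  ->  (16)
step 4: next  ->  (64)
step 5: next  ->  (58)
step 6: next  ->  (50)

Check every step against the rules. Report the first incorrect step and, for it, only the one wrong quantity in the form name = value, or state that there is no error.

Step 1: x = (48*64 + 66) mod 70 = 58 — agrees with the record.
Step 2: x = (48*58 + 66) mod 70 = 50 — same as recorded.
Step 3: x = (48*50 + 66) mod 70 = 16 — consistent with the record.
Step 4: x = (48*16 + 66) mod 70 = 64 — agrees with the record.
Step 5: x = (48*64 + 66) mod 70 = 58 — checks out.
Step 6: x = (48*58 + 66) mod 70 = 50 — exactly as logged.
The whole run recomputes cleanly — no discrepancies.

no error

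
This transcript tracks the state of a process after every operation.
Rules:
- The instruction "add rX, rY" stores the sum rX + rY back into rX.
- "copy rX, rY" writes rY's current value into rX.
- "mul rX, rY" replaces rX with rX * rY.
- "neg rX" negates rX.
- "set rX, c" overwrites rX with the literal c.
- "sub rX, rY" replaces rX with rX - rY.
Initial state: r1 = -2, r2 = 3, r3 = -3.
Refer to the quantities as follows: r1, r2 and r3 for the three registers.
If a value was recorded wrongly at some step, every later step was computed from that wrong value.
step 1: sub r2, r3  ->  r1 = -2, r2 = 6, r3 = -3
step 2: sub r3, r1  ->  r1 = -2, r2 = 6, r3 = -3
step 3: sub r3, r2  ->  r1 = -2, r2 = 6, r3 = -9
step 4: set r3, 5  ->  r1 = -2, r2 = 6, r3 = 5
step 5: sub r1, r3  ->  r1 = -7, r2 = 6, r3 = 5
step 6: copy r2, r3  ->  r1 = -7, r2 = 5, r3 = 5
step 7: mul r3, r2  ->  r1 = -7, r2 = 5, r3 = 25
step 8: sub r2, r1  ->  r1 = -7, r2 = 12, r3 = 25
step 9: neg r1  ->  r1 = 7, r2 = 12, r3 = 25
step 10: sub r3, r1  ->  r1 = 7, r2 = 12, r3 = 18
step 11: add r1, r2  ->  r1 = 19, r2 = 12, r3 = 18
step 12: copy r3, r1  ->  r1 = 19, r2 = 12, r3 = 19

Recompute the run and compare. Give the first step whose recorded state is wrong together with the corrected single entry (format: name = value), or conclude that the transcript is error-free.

step 2, r3 = -1

step 1: r2 = 3 - -3 = 6 -> in agreement
step 2: r3 = -3 - -2 = -1 -> this is not what the transcript shows
Step 2 is the first one off; corrected, r3 = -1.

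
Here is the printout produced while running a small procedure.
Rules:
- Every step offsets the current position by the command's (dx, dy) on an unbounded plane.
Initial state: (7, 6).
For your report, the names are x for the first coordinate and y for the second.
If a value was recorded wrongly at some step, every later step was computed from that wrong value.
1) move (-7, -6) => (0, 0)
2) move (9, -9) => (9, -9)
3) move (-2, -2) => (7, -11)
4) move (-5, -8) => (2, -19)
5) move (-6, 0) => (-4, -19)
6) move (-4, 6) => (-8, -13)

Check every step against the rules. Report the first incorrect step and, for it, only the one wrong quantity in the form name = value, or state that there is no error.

no error

Step 1: x = 7 + (-7) = 0, y = 6 + (-6) = 0 — exactly as logged.
Step 2: x = 0 + (9) = 9, y = 0 + (-9) = -9 — checks out.
Step 3: x = 9 + (-2) = 7, y = -9 + (-2) = -11 — no discrepancy.
Step 4: x = 7 + (-5) = 2, y = -11 + (-8) = -19 — exactly as logged.
Step 5: x = 2 + (-6) = -4, y = -19 + (0) = -19 — no discrepancy.
Step 6: x = -4 + (-4) = -8, y = -19 + (6) = -13 — confirmed correct.
Every step is consistent.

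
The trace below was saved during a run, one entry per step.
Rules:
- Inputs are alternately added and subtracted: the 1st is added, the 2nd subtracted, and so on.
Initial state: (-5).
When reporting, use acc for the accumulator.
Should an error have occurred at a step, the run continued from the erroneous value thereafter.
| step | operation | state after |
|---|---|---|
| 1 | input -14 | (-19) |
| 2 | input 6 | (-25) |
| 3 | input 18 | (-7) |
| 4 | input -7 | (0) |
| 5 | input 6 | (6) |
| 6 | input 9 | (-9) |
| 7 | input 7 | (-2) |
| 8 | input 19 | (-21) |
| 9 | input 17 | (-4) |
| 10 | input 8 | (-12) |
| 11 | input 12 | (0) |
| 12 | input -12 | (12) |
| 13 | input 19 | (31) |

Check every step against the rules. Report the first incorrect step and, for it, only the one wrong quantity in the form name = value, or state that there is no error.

1. acc = -5 + -14 = -19 (consistent with the trace)
2. acc = -19 - 6 = -25 (checks out)
3. acc = -25 + 18 = -7 (confirmed correct)
4. acc = -7 - -7 = 0 (checks out)
5. acc = 0 + 6 = 6 (in agreement)
6. acc = 6 - 9 = -3 (not what was recorded)
First deviation found at step 6; the corrected entry is acc = -3.

step 6, acc = -3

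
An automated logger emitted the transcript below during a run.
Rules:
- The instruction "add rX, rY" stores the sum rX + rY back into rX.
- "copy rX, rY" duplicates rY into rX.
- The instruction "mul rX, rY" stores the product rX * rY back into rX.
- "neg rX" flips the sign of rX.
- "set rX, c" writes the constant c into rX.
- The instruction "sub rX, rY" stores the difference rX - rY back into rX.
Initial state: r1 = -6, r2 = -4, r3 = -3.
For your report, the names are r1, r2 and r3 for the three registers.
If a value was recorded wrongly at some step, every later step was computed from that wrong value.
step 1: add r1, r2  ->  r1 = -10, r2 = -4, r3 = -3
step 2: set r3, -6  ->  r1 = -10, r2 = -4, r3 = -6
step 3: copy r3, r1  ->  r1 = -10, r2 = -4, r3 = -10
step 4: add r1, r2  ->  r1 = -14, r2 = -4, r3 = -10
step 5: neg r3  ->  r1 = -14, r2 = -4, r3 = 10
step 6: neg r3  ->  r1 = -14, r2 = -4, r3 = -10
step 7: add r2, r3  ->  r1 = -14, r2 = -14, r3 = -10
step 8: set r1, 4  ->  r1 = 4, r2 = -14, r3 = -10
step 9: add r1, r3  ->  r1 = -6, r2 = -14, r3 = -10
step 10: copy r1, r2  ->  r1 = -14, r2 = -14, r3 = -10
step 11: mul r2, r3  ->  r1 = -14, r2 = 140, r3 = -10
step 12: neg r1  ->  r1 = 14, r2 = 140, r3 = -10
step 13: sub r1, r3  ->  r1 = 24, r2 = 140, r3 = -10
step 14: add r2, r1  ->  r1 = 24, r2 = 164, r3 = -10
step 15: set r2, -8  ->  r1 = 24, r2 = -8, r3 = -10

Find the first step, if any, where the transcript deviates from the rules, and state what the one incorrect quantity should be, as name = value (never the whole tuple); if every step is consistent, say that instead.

step 1: r1 = -6 + -4 = -10 -> matches
step 2: r3 = -6 -> in agreement
step 3: r3 = -10 -> exactly as logged
step 4: r1 = -10 + -4 = -14 -> same as recorded
step 5: r3 = -(-10) = 10 -> in agreement
step 6: r3 = -(10) = -10 -> same as recorded
step 7: r2 = -4 + -10 = -14 -> no discrepancy
step 8: r1 = 4 -> matches
step 9: r1 = 4 + -10 = -6 -> verified
step 10: r1 = -14 -> exactly as logged
step 11: r2 = -14 * -10 = 140 -> no discrepancy
step 12: r1 = -(-14) = 14 -> same as recorded
step 13: r1 = 14 - -10 = 24 -> matches
step 14: r2 = 140 + 24 = 164 -> exactly as logged
step 15: r2 = -8 -> consistent with the transcript
All steps check out; nothing to correct.

no error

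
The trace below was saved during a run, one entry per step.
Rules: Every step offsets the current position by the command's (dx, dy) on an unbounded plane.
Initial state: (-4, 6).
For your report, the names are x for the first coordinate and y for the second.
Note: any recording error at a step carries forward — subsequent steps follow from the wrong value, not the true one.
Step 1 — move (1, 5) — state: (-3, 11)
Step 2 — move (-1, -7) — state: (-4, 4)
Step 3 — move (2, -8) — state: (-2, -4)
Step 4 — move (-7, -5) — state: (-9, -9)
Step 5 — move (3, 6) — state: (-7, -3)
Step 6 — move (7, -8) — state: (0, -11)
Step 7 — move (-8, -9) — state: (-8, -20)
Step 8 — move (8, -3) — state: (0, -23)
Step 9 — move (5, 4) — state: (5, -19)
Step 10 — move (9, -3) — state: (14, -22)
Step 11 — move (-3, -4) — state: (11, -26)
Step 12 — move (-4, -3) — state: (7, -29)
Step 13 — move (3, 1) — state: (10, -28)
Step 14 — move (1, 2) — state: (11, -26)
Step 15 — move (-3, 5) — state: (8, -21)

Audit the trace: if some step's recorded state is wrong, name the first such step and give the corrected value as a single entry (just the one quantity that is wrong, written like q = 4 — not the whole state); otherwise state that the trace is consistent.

step 5, x = -6

1. x = -4 + (1) = -3, y = 6 + (5) = 11 (checks out)
2. x = -3 + (-1) = -4, y = 11 + (-7) = 4 (in agreement)
3. x = -4 + (2) = -2, y = 4 + (-8) = -4 (exactly as logged)
4. x = -2 + (-7) = -9, y = -4 + (-5) = -9 (exactly as logged)
5. x = -9 + (3) = -6, y = -9 + (6) = -3 (first mismatch against the trace)
So the first discrepancy is step 5, where the right value is x = -6.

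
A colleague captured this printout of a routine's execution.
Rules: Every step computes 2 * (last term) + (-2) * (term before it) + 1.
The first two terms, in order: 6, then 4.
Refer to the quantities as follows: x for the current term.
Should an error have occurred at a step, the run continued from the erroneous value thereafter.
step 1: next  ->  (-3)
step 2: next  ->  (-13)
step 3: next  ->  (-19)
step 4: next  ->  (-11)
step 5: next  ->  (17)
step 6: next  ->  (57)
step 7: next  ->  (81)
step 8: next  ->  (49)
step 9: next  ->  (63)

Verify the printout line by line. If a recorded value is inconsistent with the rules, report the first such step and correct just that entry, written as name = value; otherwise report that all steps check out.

1. x = 2*(4) + (-2)*(6) + (1) = -3 (matches)
2. x = 2*(-3) + (-2)*(4) + (1) = -13 (consistent with the printout)
3. x = 2*(-13) + (-2)*(-3) + (1) = -19 (agrees with the printout)
4. x = 2*(-19) + (-2)*(-13) + (1) = -11 (verified)
5. x = 2*(-11) + (-2)*(-19) + (1) = 17 (same as recorded)
6. x = 2*(17) + (-2)*(-11) + (1) = 57 (checks out)
7. x = 2*(57) + (-2)*(17) + (1) = 81 (checks out)
8. x = 2*(81) + (-2)*(57) + (1) = 49 (verified)
9. x = 2*(49) + (-2)*(81) + (1) = -63 (the entry is off here)
Step 9 is the first one off; corrected, x = -63.

step 9, x = -63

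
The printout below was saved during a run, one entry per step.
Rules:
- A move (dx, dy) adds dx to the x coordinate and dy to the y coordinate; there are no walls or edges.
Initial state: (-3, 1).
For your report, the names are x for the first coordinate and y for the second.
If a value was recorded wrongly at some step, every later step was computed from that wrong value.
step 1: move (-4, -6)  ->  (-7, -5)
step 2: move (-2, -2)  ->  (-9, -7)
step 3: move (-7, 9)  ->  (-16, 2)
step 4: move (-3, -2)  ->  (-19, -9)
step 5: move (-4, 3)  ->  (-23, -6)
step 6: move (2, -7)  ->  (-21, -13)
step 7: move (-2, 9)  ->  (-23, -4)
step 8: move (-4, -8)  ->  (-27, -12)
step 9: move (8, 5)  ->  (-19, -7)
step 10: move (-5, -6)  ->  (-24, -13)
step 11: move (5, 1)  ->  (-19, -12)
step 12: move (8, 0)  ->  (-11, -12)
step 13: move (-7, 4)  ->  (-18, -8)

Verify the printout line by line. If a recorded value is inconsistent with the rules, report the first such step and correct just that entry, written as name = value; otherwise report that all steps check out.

step 4, y = 0

Step 1: x = -3 + (-4) = -7, y = 1 + (-6) = -5 — no discrepancy.
Step 2: x = -7 + (-2) = -9, y = -5 + (-2) = -7 — exactly as logged.
Step 3: x = -9 + (-7) = -16, y = -7 + (9) = 2 — agrees with the printout.
Step 4: x = -16 + (-3) = -19, y = 2 + (-2) = 0 — not what was recorded.
The audit stops at step 4: the recorded entry is wrong and should be y = 0.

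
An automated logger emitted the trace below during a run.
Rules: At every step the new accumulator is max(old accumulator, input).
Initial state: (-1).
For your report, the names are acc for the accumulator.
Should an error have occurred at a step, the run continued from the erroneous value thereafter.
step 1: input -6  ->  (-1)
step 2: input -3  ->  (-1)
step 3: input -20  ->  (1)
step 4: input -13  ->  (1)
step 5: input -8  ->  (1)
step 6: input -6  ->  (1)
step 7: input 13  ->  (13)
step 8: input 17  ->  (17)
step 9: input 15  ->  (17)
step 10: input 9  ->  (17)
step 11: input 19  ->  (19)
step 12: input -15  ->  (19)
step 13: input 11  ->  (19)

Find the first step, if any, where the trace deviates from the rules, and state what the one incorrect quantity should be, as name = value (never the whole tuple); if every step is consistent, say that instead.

step 3, acc = -1

step 1: acc = max(-1, -6) = -1 -> checks out
step 2: acc = max(-1, -3) = -1 -> matches
step 3: acc = max(-1, -20) = -1 -> first mismatch against the trace
Step 3 is the first one off; corrected, acc = -1.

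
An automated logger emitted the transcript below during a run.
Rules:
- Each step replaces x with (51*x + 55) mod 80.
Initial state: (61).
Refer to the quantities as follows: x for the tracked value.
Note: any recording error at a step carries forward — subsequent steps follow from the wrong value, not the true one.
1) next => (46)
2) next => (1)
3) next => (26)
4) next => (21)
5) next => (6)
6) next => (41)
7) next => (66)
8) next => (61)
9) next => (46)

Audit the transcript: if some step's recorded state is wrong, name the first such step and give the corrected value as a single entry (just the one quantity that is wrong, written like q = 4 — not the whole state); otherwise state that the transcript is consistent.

step 1: x = (51*61 + 55) mod 80 = 46 -> confirmed correct
step 2: x = (51*46 + 55) mod 80 = 1 -> exactly as logged
step 3: x = (51*1 + 55) mod 80 = 26 -> confirmed correct
step 4: x = (51*26 + 55) mod 80 = 21 -> checks out
step 5: x = (51*21 + 55) mod 80 = 6 -> matches
step 6: x = (51*6 + 55) mod 80 = 41 -> agrees with the transcript
step 7: x = (51*41 + 55) mod 80 = 66 -> in agreement
step 8: x = (51*66 + 55) mod 80 = 61 -> consistent with the transcript
step 9: x = (51*61 + 55) mod 80 = 46 -> confirmed correct
Each recorded entry agrees with the recomputation.

no error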